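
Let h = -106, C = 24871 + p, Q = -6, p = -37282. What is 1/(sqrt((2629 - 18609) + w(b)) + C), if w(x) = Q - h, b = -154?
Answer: -12411/154048801 - 2*I*sqrt(3970)/154048801 ≈ -8.0565e-5 - 8.1803e-7*I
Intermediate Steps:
C = -12411 (C = 24871 - 37282 = -12411)
w(x) = 100 (w(x) = -6 - 1*(-106) = -6 + 106 = 100)
1/(sqrt((2629 - 18609) + w(b)) + C) = 1/(sqrt((2629 - 18609) + 100) - 12411) = 1/(sqrt(-15980 + 100) - 12411) = 1/(sqrt(-15880) - 12411) = 1/(2*I*sqrt(3970) - 12411) = 1/(-12411 + 2*I*sqrt(3970))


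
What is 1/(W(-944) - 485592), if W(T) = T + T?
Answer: -1/487480 ≈ -2.0514e-6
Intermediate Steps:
W(T) = 2*T
1/(W(-944) - 485592) = 1/(2*(-944) - 485592) = 1/(-1888 - 485592) = 1/(-487480) = -1/487480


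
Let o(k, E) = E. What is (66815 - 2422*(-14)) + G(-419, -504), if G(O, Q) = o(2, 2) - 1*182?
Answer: 100543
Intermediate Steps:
G(O, Q) = -180 (G(O, Q) = 2 - 1*182 = 2 - 182 = -180)
(66815 - 2422*(-14)) + G(-419, -504) = (66815 - 2422*(-14)) - 180 = (66815 + 33908) - 180 = 100723 - 180 = 100543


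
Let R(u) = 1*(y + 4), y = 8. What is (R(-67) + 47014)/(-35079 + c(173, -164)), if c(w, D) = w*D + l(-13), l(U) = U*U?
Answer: -23513/31641 ≈ -0.74312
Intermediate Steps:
l(U) = U²
c(w, D) = 169 + D*w (c(w, D) = w*D + (-13)² = D*w + 169 = 169 + D*w)
R(u) = 12 (R(u) = 1*(8 + 4) = 1*12 = 12)
(R(-67) + 47014)/(-35079 + c(173, -164)) = (12 + 47014)/(-35079 + (169 - 164*173)) = 47026/(-35079 + (169 - 28372)) = 47026/(-35079 - 28203) = 47026/(-63282) = 47026*(-1/63282) = -23513/31641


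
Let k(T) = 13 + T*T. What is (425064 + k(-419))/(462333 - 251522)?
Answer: 600638/210811 ≈ 2.8492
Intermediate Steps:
k(T) = 13 + T²
(425064 + k(-419))/(462333 - 251522) = (425064 + (13 + (-419)²))/(462333 - 251522) = (425064 + (13 + 175561))/210811 = (425064 + 175574)*(1/210811) = 600638*(1/210811) = 600638/210811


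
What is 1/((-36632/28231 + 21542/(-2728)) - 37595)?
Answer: -38507084/1448027865129 ≈ -2.6593e-5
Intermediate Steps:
1/((-36632/28231 + 21542/(-2728)) - 37595) = 1/((-36632*1/28231 + 21542*(-1/2728)) - 37595) = 1/((-36632/28231 - 10771/1364) - 37595) = 1/(-354042149/38507084 - 37595) = 1/(-1448027865129/38507084) = -38507084/1448027865129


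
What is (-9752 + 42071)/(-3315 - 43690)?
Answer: -4617/6715 ≈ -0.68756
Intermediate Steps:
(-9752 + 42071)/(-3315 - 43690) = 32319/(-47005) = 32319*(-1/47005) = -4617/6715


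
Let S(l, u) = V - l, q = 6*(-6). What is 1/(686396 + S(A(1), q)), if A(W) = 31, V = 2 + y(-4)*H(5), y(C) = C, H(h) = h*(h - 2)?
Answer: 1/686307 ≈ 1.4571e-6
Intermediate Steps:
H(h) = h*(-2 + h)
q = -36
V = -58 (V = 2 - 20*(-2 + 5) = 2 - 20*3 = 2 - 4*15 = 2 - 60 = -58)
S(l, u) = -58 - l
1/(686396 + S(A(1), q)) = 1/(686396 + (-58 - 1*31)) = 1/(686396 + (-58 - 31)) = 1/(686396 - 89) = 1/686307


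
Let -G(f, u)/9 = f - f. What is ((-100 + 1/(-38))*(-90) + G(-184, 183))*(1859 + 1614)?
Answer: 594039285/19 ≈ 3.1265e+7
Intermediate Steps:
G(f, u) = 0 (G(f, u) = -9*(f - f) = -9*0 = 0)
((-100 + 1/(-38))*(-90) + G(-184, 183))*(1859 + 1614) = ((-100 + 1/(-38))*(-90) + 0)*(1859 + 1614) = ((-100 - 1/38)*(-90) + 0)*3473 = (-3801/38*(-90) + 0)*3473 = (171045/19 + 0)*3473 = (171045/19)*3473 = 594039285/19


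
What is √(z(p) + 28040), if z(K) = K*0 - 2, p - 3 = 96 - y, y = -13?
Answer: √28038 ≈ 167.45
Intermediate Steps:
p = 112 (p = 3 + (96 - 1*(-13)) = 3 + (96 + 13) = 3 + 109 = 112)
z(K) = -2 (z(K) = 0 - 2 = -2)
√(z(p) + 28040) = √(-2 + 28040) = √28038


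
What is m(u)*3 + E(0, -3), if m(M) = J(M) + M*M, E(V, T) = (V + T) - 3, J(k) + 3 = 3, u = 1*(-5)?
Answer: 69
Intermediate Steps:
u = -5
J(k) = 0 (J(k) = -3 + 3 = 0)
E(V, T) = -3 + T + V (E(V, T) = (T + V) - 3 = -3 + T + V)
m(M) = M² (m(M) = 0 + M*M = 0 + M² = M²)
m(u)*3 + E(0, -3) = (-5)²*3 + (-3 - 3 + 0) = 25*3 - 6 = 75 - 6 = 69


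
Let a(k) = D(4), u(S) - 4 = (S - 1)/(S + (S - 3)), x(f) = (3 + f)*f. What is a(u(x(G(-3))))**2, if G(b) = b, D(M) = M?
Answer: 16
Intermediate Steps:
x(f) = f*(3 + f)
u(S) = 4 + (-1 + S)/(-3 + 2*S) (u(S) = 4 + (S - 1)/(S + (S - 3)) = 4 + (-1 + S)/(S + (-3 + S)) = 4 + (-1 + S)/(-3 + 2*S))
a(k) = 4
a(u(x(G(-3))))**2 = 4**2 = 16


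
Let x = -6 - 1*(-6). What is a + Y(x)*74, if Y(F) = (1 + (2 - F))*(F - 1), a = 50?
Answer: -172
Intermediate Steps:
x = 0 (x = -6 + 6 = 0)
Y(F) = (-1 + F)*(3 - F) (Y(F) = (3 - F)*(-1 + F) = (-1 + F)*(3 - F))
a + Y(x)*74 = 50 + (-3 - 1*0² + 4*0)*74 = 50 + (-3 - 1*0 + 0)*74 = 50 + (-3 + 0 + 0)*74 = 50 - 3*74 = 50 - 222 = -172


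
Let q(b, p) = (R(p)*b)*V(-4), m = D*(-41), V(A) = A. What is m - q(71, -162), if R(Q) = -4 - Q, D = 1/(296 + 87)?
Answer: 17185935/383 ≈ 44872.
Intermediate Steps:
D = 1/383 ≈ 0.0026110
m = -41/383 (m = (1/383)*(-41) = -41/383 ≈ -0.10705)
q(b, p) = -4*b*(-4 - p) (q(b, p) = ((-4 - p)*b)*(-4) = (b*(-4 - p))*(-4) = -4*b*(-4 - p))
m - q(71, -162) = -41/383 - 4*71*(4 - 162) = -41/383 - 4*71*(-158) = -41/383 - 1*(-44872) = -41/383 + 44872 = 17185935/383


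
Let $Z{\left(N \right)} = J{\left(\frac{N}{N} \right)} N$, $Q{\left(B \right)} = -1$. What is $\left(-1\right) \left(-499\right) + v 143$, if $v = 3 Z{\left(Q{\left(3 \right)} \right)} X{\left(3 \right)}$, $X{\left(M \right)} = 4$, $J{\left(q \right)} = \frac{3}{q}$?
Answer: $-4649$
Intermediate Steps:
$Z{\left(N \right)} = 3 N$ ($Z{\left(N \right)} = \frac{3}{N \frac{1}{N}} N = \frac{3}{1} N = 3 \cdot 1 N = 3 N$)
$v = -36$ ($v = 3 \cdot 3 \left(-1\right) 4 = 3 \left(-3\right) 4 = \left(-9\right) 4 = -36$)
$\left(-1\right) \left(-499\right) + v 143 = \left(-1\right) \left(-499\right) - 5148 = 499 - 5148 = -4649$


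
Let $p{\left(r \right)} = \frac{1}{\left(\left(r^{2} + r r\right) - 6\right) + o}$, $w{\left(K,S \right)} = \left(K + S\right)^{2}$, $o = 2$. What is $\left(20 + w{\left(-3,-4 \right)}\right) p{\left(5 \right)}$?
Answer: $\frac{3}{2} \approx 1.5$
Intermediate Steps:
$p{\left(r \right)} = \frac{1}{-4 + 2 r^{2}}$ ($p{\left(r \right)} = \frac{1}{\left(\left(r^{2} + r r\right) - 6\right) + 2} = \frac{1}{\left(\left(r^{2} + r^{2}\right) - 6\right) + 2} = \frac{1}{\left(2 r^{2} - 6\right) + 2} = \frac{1}{\left(-6 + 2 r^{2}\right) + 2} = \frac{1}{-4 + 2 r^{2}}$)
$\left(20 + w{\left(-3,-4 \right)}\right) p{\left(5 \right)} = \left(20 + \left(-3 - 4\right)^{2}\right) \frac{1}{2 \left(-2 + 5^{2}\right)} = \left(20 + \left(-7\right)^{2}\right) \frac{1}{2 \left(-2 + 25\right)} = \left(20 + 49\right) \frac{1}{2 \cdot 23} = 69 \cdot \frac{1}{2} \cdot \frac{1}{23} = 69 \cdot \frac{1}{46} = \frac{3}{2}$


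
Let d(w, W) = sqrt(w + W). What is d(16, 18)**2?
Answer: 34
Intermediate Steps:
d(w, W) = sqrt(W + w)
d(16, 18)**2 = (sqrt(18 + 16))**2 = (sqrt(34))**2 = 34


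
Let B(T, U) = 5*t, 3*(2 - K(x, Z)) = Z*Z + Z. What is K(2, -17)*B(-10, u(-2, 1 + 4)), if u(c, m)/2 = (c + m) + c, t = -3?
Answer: 1330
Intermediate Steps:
K(x, Z) = 2 - Z/3 - Z²/3 (K(x, Z) = 2 - (Z*Z + Z)/3 = 2 - (Z² + Z)/3 = 2 - (Z + Z²)/3 = 2 + (-Z/3 - Z²/3) = 2 - Z/3 - Z²/3)
u(c, m) = 2*m + 4*c (u(c, m) = 2*((c + m) + c) = 2*(m + 2*c) = 2*m + 4*c)
B(T, U) = -15 (B(T, U) = 5*(-3) = -15)
K(2, -17)*B(-10, u(-2, 1 + 4)) = (2 - ⅓*(-17) - ⅓*(-17)²)*(-15) = (2 + 17/3 - ⅓*289)*(-15) = (2 + 17/3 - 289/3)*(-15) = -266/3*(-15) = 1330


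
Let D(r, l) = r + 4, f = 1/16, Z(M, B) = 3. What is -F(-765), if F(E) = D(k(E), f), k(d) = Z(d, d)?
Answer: -7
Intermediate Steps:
k(d) = 3
f = 1/16 ≈ 0.062500
D(r, l) = 4 + r
F(E) = 7 (F(E) = 4 + 3 = 7)
-F(-765) = -1*7 = -7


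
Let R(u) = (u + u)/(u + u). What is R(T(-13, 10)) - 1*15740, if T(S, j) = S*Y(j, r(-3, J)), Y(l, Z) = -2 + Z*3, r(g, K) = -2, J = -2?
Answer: -15739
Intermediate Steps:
Y(l, Z) = -2 + 3*Z
T(S, j) = -8*S (T(S, j) = S*(-2 + 3*(-2)) = S*(-2 - 6) = S*(-8) = -8*S)
R(u) = 1 (R(u) = (2*u)/((2*u)) = (2*u)*(1/(2*u)) = 1)
R(T(-13, 10)) - 1*15740 = 1 - 1*15740 = 1 - 15740 = -15739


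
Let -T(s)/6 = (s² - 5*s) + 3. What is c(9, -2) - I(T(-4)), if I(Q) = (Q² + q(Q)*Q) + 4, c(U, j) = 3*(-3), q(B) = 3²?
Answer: -52663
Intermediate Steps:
q(B) = 9
T(s) = -18 - 6*s² + 30*s (T(s) = -6*((s² - 5*s) + 3) = -6*(3 + s² - 5*s) = -18 - 6*s² + 30*s)
c(U, j) = -9
I(Q) = 4 + Q² + 9*Q (I(Q) = (Q² + 9*Q) + 4 = 4 + Q² + 9*Q)
c(9, -2) - I(T(-4)) = -9 - (4 + (-18 - 6*(-4)² + 30*(-4))² + 9*(-18 - 6*(-4)² + 30*(-4))) = -9 - (4 + (-18 - 6*16 - 120)² + 9*(-18 - 6*16 - 120)) = -9 - (4 + (-18 - 96 - 120)² + 9*(-18 - 96 - 120)) = -9 - (4 + (-234)² + 9*(-234)) = -9 - (4 + 54756 - 2106) = -9 - 1*52654 = -9 - 52654 = -52663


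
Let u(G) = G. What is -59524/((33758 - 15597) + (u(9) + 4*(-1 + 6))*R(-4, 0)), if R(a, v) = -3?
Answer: -29762/9037 ≈ -3.2934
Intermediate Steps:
-59524/((33758 - 15597) + (u(9) + 4*(-1 + 6))*R(-4, 0)) = -59524/((33758 - 15597) + (9 + 4*(-1 + 6))*(-3)) = -59524/(18161 + (9 + 4*5)*(-3)) = -59524/(18161 + (9 + 20)*(-3)) = -59524/(18161 + 29*(-3)) = -59524/(18161 - 87) = -59524/18074 = -59524*1/18074 = -29762/9037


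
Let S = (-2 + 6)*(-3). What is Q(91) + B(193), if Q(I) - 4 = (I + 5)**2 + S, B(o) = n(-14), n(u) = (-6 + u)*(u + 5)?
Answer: 9388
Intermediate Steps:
n(u) = (-6 + u)*(5 + u)
B(o) = 180 (B(o) = -30 + (-14)**2 - 1*(-14) = -30 + 196 + 14 = 180)
S = -12 (S = 4*(-3) = -12)
Q(I) = -8 + (5 + I)**2 (Q(I) = 4 + ((I + 5)**2 - 12) = 4 + ((5 + I)**2 - 12) = 4 + (-12 + (5 + I)**2) = -8 + (5 + I)**2)
Q(91) + B(193) = (-8 + (5 + 91)**2) + 180 = (-8 + 96**2) + 180 = (-8 + 9216) + 180 = 9208 + 180 = 9388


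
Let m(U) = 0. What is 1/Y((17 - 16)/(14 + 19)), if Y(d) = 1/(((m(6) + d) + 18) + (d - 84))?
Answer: -2176/33 ≈ -65.939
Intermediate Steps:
Y(d) = 1/(-66 + 2*d) (Y(d) = 1/(((0 + d) + 18) + (d - 84)) = 1/((d + 18) + (-84 + d)) = 1/((18 + d) + (-84 + d)) = 1/(-66 + 2*d))
1/Y((17 - 16)/(14 + 19)) = 1/(1/(2*(-33 + (17 - 16)/(14 + 19)))) = 1/(1/(2*(-33 + 1/33))) = 1/(1/(2*(-1088/33))) = 1/((1/2)*(-33/1088)) = 1/(-33/2176) = -2176/33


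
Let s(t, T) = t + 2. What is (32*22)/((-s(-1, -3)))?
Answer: -704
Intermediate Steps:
s(t, T) = 2 + t
(32*22)/((-s(-1, -3))) = (32*22)/((-(2 - 1))) = 704/((-1*1)) = 704/(-1) = 704*(-1) = -704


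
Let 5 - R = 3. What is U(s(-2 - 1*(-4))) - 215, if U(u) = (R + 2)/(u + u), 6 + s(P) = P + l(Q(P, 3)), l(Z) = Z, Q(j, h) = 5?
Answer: -213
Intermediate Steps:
R = 2 (R = 5 - 1*3 = 5 - 3 = 2)
s(P) = -1 + P (s(P) = -6 + (P + 5) = -6 + (5 + P) = -1 + P)
U(u) = 2/u (U(u) = (2 + 2)/(u + u) = 4/((2*u)) = 4*(1/(2*u)) = 2/u)
U(s(-2 - 1*(-4))) - 215 = 2/(-1 + (-2 - 1*(-4))) - 215 = 2/(-1 + (-2 + 4)) - 215 = 2/(-1 + 2) - 215 = 2/1 - 215 = 2*1 - 215 = 2 - 215 = -213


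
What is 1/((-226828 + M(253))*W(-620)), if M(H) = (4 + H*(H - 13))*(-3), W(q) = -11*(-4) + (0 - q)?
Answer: -1/271576000 ≈ -3.6822e-9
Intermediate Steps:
W(q) = 44 - q
M(H) = -12 - 3*H*(-13 + H) (M(H) = (4 + H*(-13 + H))*(-3) = -12 - 3*H*(-13 + H))
1/((-226828 + M(253))*W(-620)) = 1/((-226828 + (-12 - 3*253**2 + 39*253))*(44 - 1*(-620))) = 1/((-226828 + (-12 - 3*64009 + 9867))*(44 + 620)) = 1/(-226828 + (-12 - 192027 + 9867)*664) = (1/664)/(-226828 - 182172) = (1/664)/(-409000) = -1/409000*1/664 = -1/271576000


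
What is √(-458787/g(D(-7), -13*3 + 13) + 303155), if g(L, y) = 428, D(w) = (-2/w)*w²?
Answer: √13834196171/214 ≈ 549.62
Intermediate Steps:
D(w) = -2*w
√(-458787/g(D(-7), -13*3 + 13) + 303155) = √(-458787/428 + 303155) = √(129291553/428) = √13834196171/214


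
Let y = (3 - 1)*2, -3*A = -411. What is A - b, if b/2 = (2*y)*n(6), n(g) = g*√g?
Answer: 137 - 96*√6 ≈ -98.151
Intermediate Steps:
A = 137 (A = -⅓*(-411) = 137)
y = 4 (y = 2*2 = 4)
n(g) = g^(3/2)
b = 96*√6 (b = 2*((2*4)*6^(3/2)) = 2*(8*(6*√6)) = 2*(48*√6) = 96*√6 ≈ 235.15)
A - b = 137 - 96*√6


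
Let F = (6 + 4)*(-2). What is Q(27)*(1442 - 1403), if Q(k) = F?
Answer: -780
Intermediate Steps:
F = -20 (F = 10*(-2) = -20)
Q(k) = -20
Q(27)*(1442 - 1403) = -20*(1442 - 1403) = -20*39 = -780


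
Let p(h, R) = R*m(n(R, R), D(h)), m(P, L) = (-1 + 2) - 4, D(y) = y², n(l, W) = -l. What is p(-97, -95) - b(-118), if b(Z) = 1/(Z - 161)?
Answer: 79516/279 ≈ 285.00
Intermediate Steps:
m(P, L) = -3 (m(P, L) = 1 - 4 = -3)
p(h, R) = -3*R (p(h, R) = R*(-3) = -3*R)
b(Z) = 1/(-161 + Z)
p(-97, -95) - b(-118) = -3*(-95) - 1/(-161 - 118) = 285 - 1/(-279) = 285 - 1*(-1/279) = 285 + 1/279 = 79516/279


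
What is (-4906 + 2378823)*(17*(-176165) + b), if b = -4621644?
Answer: -18080817760733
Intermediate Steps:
(-4906 + 2378823)*(17*(-176165) + b) = (-4906 + 2378823)*(17*(-176165) - 4621644) = 2373917*(-2994805 - 4621644) = 2373917*(-7616449) = -18080817760733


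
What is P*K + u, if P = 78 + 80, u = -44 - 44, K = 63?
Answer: 9866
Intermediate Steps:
u = -88
P = 158
P*K + u = 158*63 - 88 = 9954 - 88 = 9866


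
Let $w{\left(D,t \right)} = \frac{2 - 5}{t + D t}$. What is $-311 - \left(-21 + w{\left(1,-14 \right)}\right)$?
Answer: $- \frac{8123}{28} \approx -290.11$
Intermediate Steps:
$w{\left(D,t \right)} = - \frac{3}{t + D t}$
$-311 - \left(-21 + w{\left(1,-14 \right)}\right) = -311 - \left(-21 - \frac{3}{\left(-14\right) \left(1 + 1\right)}\right) = -311 - \left(-21 - - \frac{3}{14 \cdot 2}\right) = -311 - \left(-21 - \left(- \frac{3}{14}\right) \frac{1}{2}\right) = -311 - \left(-21 + \frac{3}{28}\right) = -311 - - \frac{585}{28} = -311 + \frac{585}{28} = - \frac{8123}{28}$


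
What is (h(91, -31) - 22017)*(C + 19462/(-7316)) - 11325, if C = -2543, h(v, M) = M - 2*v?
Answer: 103482444450/1829 ≈ 5.6579e+7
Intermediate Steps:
(h(91, -31) - 22017)*(C + 19462/(-7316)) - 11325 = ((-31 - 2*91) - 22017)*(-2543 + 19462/(-7316)) - 11325 = ((-31 - 182) - 22017)*(-2543 + 19462*(-1/7316)) - 11325 = (-213 - 22017)*(-2543 - 9731/3658) - 11325 = -22230*(-9312025/3658) - 11325 = 103503157875/1829 - 11325 = 103482444450/1829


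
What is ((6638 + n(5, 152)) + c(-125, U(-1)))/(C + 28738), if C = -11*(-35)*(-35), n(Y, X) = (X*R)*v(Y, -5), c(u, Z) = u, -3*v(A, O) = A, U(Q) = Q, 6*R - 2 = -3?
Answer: 58997/137367 ≈ 0.42948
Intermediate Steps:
R = -1/6 (R = 1/3 + (1/6)*(-3) = 1/3 - 1/2 = -1/6 ≈ -0.16667)
v(A, O) = -A/3
n(Y, X) = X*Y/18 (n(Y, X) = (X*(-1/6))*(-Y/3) = (-X/6)*(-Y/3) = X*Y/18)
C = -13475 (C = 385*(-35) = -13475)
((6638 + n(5, 152)) + c(-125, U(-1)))/(C + 28738) = ((6638 + (1/18)*152*5) - 125)/(-13475 + 28738) = ((6638 + 380/9) - 125)/15263 = (60122/9 - 125)*(1/15263) = (58997/9)*(1/15263) = 58997/137367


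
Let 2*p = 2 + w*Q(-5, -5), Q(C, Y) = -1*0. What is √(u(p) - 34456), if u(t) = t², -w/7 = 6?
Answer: I*√34455 ≈ 185.62*I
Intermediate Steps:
Q(C, Y) = 0
w = -42 (w = -7*6 = -42)
p = 1 (p = (2 - 42*0)/2 = (2 + 0)/2 = (½)*2 = 1)
√(u(p) - 34456) = √(1² - 34456) = √(1 - 34456) = √(-34455) = I*√34455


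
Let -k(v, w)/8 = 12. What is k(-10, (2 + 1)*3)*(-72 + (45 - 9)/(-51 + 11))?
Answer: 34992/5 ≈ 6998.4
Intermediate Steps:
k(v, w) = -96 (k(v, w) = -8*12 = -96)
k(-10, (2 + 1)*3)*(-72 + (45 - 9)/(-51 + 11)) = -96*(-72 + (45 - 9)/(-51 + 11)) = -96*(-72 + 36/(-40)) = -96*(-72 + 36*(-1/40)) = -96*(-72 - 9/10) = -96*(-729/10) = 34992/5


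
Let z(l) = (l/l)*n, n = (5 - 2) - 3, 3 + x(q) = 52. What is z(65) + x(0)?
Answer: 49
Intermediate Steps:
x(q) = 49 (x(q) = -3 + 52 = 49)
n = 0 (n = 3 - 3 = 0)
z(l) = 0 (z(l) = (l/l)*0 = 1*0 = 0)
z(65) + x(0) = 0 + 49 = 49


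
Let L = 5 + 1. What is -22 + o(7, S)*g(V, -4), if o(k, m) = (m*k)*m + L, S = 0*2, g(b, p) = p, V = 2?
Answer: -46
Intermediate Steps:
L = 6
S = 0
o(k, m) = 6 + k*m**2 (o(k, m) = (m*k)*m + 6 = (k*m)*m + 6 = k*m**2 + 6 = 6 + k*m**2)
-22 + o(7, S)*g(V, -4) = -22 + (6 + 7*0**2)*(-4) = -22 + (6 + 7*0)*(-4) = -22 + (6 + 0)*(-4) = -22 + 6*(-4) = -22 - 24 = -46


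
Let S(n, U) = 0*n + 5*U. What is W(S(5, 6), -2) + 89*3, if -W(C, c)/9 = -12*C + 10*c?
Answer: 3687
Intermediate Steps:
S(n, U) = 5*U (S(n, U) = 0 + 5*U = 5*U)
W(C, c) = -90*c + 108*C (W(C, c) = -9*(-12*C + 10*c) = -90*c + 108*C)
W(S(5, 6), -2) + 89*3 = (-90*(-2) + 108*(5*6)) + 89*3 = (180 + 108*30) + 267 = (180 + 3240) + 267 = 3420 + 267 = 3687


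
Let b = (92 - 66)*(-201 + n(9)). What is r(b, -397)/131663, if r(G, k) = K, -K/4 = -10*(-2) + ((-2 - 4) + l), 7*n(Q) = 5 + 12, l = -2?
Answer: -48/131663 ≈ -0.00036457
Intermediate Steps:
n(Q) = 17/7 (n(Q) = (5 + 12)/7 = (⅐)*17 = 17/7)
K = -48 (K = -4*(-10*(-2) + ((-2 - 4) - 2)) = -4*(20 + (-6 - 2)) = -4*(20 - 8) = -4*12 = -48)
b = -36140/7 (b = (92 - 66)*(-201 + 17/7) = 26*(-1390/7) = -36140/7 ≈ -5162.9)
r(G, k) = -48
r(b, -397)/131663 = -48/131663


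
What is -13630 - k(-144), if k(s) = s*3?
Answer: -13198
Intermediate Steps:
k(s) = 3*s
-13630 - k(-144) = -13630 - 3*(-144) = -13630 - 1*(-432) = -13630 + 432 = -13198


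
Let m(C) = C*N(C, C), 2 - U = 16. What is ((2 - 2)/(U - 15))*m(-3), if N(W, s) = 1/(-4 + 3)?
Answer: 0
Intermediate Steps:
U = -14 (U = 2 - 1*16 = 2 - 16 = -14)
N(W, s) = -1 (N(W, s) = 1/(-1) = -1)
m(C) = -C (m(C) = C*(-1) = -C)
((2 - 2)/(U - 15))*m(-3) = ((2 - 2)/(-14 - 15))*(-1*(-3)) = (0/(-29))*3 = (0*(-1/29))*3 = 0*3 = 0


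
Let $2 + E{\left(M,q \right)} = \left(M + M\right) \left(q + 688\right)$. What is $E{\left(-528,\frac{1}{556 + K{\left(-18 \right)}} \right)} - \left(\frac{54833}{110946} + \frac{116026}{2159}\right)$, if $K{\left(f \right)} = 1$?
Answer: $- \frac{96940797938123075}{133419554598} \approx -7.2659 \cdot 10^{5}$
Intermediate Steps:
$E{\left(M,q \right)} = -2 + 2 M \left(688 + q\right)$ ($E{\left(M,q \right)} = -2 + \left(M + M\right) \left(q + 688\right) = -2 + 2 M \left(688 + q\right)$)
$E{\left(-528,\frac{1}{556 + K{\left(-18 \right)}} \right)} - \left(\frac{54833}{110946} + \frac{116026}{2159}\right) = \left(-2 + 1376 \left(-528\right) + 2 \left(-528\right) \frac{1}{556 + 1}\right) - \left(\frac{54833}{110946} + \frac{116026}{2159}\right) = \left(-2 - 726528 + 2 \left(-528\right) \frac{1}{557}\right) - \frac{12991005043}{239532414} = \left(-2 - 726528 - \frac{1056}{557}\right) - \frac{12991005043}{239532414} = - \frac{404678266}{557} - \frac{12991005043}{239532414} = - \frac{96940797938123075}{133419554598}$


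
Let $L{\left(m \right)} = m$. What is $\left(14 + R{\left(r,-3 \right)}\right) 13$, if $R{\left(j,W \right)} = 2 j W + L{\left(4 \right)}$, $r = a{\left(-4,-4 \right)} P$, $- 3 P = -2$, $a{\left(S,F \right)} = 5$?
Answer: $-26$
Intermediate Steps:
$P = \frac{2}{3}$ ($P = \left(- \frac{1}{3}\right) \left(-2\right) = \frac{2}{3} \approx 0.66667$)
$r = \frac{10}{3}$ ($r = 5 \cdot \frac{2}{3} = \frac{10}{3} \approx 3.3333$)
$R{\left(j,W \right)} = 4 + 2 W j$ ($R{\left(j,W \right)} = 2 j W + 4 = 2 W j + 4 = 4 + 2 W j$)
$\left(14 + R{\left(r,-3 \right)}\right) 13 = \left(14 + \left(4 + 2 \left(-3\right) \frac{10}{3}\right)\right) 13 = \left(14 + \left(4 - 20\right)\right) 13 = \left(14 - 16\right) 13 = \left(-2\right) 13 = -26$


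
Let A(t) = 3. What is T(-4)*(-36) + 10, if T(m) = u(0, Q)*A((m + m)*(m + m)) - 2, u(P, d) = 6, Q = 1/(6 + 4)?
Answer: -566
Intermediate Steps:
Q = ⅒ (Q = 1/10 = ⅒ ≈ 0.10000)
T(m) = 16 (T(m) = 6*3 - 2 = 18 - 2 = 16)
T(-4)*(-36) + 10 = 16*(-36) + 10 = -576 + 10 = -566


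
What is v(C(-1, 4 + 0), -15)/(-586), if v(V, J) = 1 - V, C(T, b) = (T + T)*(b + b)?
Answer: -17/586 ≈ -0.029010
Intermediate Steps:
C(T, b) = 4*T*b (C(T, b) = (2*T)*(2*b) = 4*T*b)
v(C(-1, 4 + 0), -15)/(-586) = (1 - 4*(-1)*(4 + 0))/(-586) = (1 - 4*(-1)*4)*(-1/586) = (1 - 1*(-16))*(-1/586) = (1 + 16)*(-1/586) = 17*(-1/586) = -17/586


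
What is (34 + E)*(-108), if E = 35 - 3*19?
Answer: -1296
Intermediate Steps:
E = -22 (E = 35 - 57 = -22)
(34 + E)*(-108) = (34 - 22)*(-108) = 12*(-108) = -1296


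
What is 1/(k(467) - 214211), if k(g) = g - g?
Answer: -1/214211 ≈ -4.6683e-6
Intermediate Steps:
k(g) = 0
1/(k(467) - 214211) = 1/(0 - 214211) = 1/(-214211) = -1/214211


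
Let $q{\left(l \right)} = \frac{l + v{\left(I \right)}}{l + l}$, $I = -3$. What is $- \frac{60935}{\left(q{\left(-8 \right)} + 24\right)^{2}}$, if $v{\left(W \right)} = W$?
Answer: $- \frac{3119872}{31205} \approx -99.98$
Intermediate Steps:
$q{\left(l \right)} = \frac{-3 + l}{2 l}$ ($q{\left(l \right)} = \frac{l - 3}{l + l} = \frac{-3 + l}{2 l}$)
$- \frac{60935}{\left(q{\left(-8 \right)} + 24\right)^{2}} = - \frac{60935}{\left(\frac{-3 - 8}{2 \left(-8\right)} + 24\right)^{2}} = - \frac{60935}{\left(\frac{1}{2} \left(- \frac{1}{8}\right) \left(-11\right) + 24\right)^{2}} = - \frac{60935}{\left(\frac{11}{16} + 24\right)^{2}} = - \frac{60935}{\left(\frac{395}{16}\right)^{2}} = - \frac{60935}{\frac{156025}{256}} = \left(-60935\right) \frac{256}{156025} = - \frac{3119872}{31205}$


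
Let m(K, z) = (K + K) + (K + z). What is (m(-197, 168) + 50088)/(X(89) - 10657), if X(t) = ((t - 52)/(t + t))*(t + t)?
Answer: -3311/708 ≈ -4.6766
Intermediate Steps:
m(K, z) = z + 3*K (m(K, z) = 2*K + (K + z) = z + 3*K)
X(t) = -52 + t (X(t) = ((-52 + t)/((2*t)))*(2*t) = ((-52 + t)*(1/(2*t)))*(2*t) = ((-52 + t)/(2*t))*(2*t) = -52 + t)
(m(-197, 168) + 50088)/(X(89) - 10657) = ((168 + 3*(-197)) + 50088)/((-52 + 89) - 10657) = ((168 - 591) + 50088)/(37 - 10657) = (-423 + 50088)/(-10620) = 49665*(-1/10620) = -3311/708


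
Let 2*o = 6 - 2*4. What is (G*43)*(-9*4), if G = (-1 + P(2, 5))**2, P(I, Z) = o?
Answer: -6192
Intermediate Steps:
o = -1 (o = (6 - 2*4)/2 = (6 - 8)/2 = (1/2)*(-2) = -1)
P(I, Z) = -1
G = 4 (G = (-1 - 1)**2 = (-2)**2 = 4)
(G*43)*(-9*4) = (4*43)*(-9*4) = 172*(-36) = -6192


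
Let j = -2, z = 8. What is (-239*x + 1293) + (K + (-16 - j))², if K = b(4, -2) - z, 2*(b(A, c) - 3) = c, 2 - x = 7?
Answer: 2888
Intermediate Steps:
x = -5 (x = 2 - 1*7 = 2 - 7 = -5)
b(A, c) = 3 + c/2
K = -6 (K = (3 + (½)*(-2)) - 1*8 = (3 - 1) - 8 = 2 - 8 = -6)
(-239*x + 1293) + (K + (-16 - j))² = (-239*(-5) + 1293) + (-6 + (-16 - 1*(-2)))² = (1195 + 1293) + (-6 + (-16 + 2))² = 2488 + (-6 - 14)² = 2488 + (-20)² = 2488 + 400 = 2888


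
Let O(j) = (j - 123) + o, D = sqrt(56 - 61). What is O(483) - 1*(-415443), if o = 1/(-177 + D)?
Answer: 13028771025/31334 - I*sqrt(5)/31334 ≈ 4.158e+5 - 7.1362e-5*I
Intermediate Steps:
D = I*sqrt(5) (D = sqrt(-5) = I*sqrt(5) ≈ 2.2361*I)
o = 1/(-177 + I*sqrt(5)) ≈ -0.0056488 - 7.136e-5*I
O(j) = -3854259/31334 + j - I*sqrt(5)/31334 (O(j) = (j - 123) + (-177/31334 - I*sqrt(5)/31334) = (-123 + j) + (-177/31334 - I*sqrt(5)/31334) = -3854259/31334 + j - I*sqrt(5)/31334)
O(483) - 1*(-415443) = (-3854259/31334 + 483 - I*sqrt(5)/31334) - 1*(-415443) = (11280063/31334 - I*sqrt(5)/31334) + 415443 = 13028771025/31334 - I*sqrt(5)/31334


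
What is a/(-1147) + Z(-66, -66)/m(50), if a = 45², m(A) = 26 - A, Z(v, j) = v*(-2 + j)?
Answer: -216514/1147 ≈ -188.77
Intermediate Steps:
a = 2025
a/(-1147) + Z(-66, -66)/m(50) = 2025/(-1147) + (-66*(-2 - 66))/(26 - 1*50) = 2025*(-1/1147) + (-66*(-68))/(26 - 50) = -2025/1147 + 4488/(-24) = -2025/1147 + 4488*(-1/24) = -2025/1147 - 187 = -216514/1147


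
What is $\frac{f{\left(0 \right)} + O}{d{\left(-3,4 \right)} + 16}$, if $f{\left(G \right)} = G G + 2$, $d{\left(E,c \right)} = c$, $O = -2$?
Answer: $0$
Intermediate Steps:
$f{\left(G \right)} = 2 + G^{2}$ ($f{\left(G \right)} = G^{2} + 2 = 2 + G^{2}$)
$\frac{f{\left(0 \right)} + O}{d{\left(-3,4 \right)} + 16} = \frac{\left(2 + 0^{2}\right) - 2}{4 + 16} = \frac{\left(2 + 0\right) - 2}{20} = \left(2 - 2\right) \frac{1}{20} = 0 \cdot \frac{1}{20} = 0$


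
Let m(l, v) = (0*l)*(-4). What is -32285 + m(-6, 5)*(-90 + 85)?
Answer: -32285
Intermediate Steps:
m(l, v) = 0 (m(l, v) = 0*(-4) = 0)
-32285 + m(-6, 5)*(-90 + 85) = -32285 + 0*(-90 + 85) = -32285 + 0*(-5) = -32285 + 0 = -32285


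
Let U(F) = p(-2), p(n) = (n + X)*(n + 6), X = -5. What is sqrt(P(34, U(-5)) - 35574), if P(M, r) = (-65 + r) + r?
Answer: 11*I*sqrt(295) ≈ 188.93*I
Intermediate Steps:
p(n) = (-5 + n)*(6 + n) (p(n) = (n - 5)*(n + 6) = (-5 + n)*(6 + n))
U(F) = -28 (U(F) = -30 - 2 + (-2)**2 = -30 - 2 + 4 = -28)
P(M, r) = -65 + 2*r
sqrt(P(34, U(-5)) - 35574) = sqrt((-65 + 2*(-28)) - 35574) = sqrt((-65 - 56) - 35574) = sqrt(-121 - 35574) = sqrt(-35695) = 11*I*sqrt(295)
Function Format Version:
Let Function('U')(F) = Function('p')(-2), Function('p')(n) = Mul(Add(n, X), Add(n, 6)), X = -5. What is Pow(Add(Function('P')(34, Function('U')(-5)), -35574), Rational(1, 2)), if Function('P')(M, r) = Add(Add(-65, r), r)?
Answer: Mul(11, I, Pow(295, Rational(1, 2))) ≈ Mul(188.93, I)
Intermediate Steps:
Function('p')(n) = Mul(Add(-5, n), Add(6, n)) (Function('p')(n) = Mul(Add(n, -5), Add(n, 6)) = Mul(Add(-5, n), Add(6, n)))
Function('U')(F) = -28 (Function('U')(F) = Add(-30, -2, Pow(-2, 2)) = Add(-30, -2, 4) = -28)
Function('P')(M, r) = Add(-65, Mul(2, r))
Pow(Add(Function('P')(34, Function('U')(-5)), -35574), Rational(1, 2)) = Pow(Add(Add(-65, Mul(2, -28)), -35574), Rational(1, 2)) = Pow(Add(Add(-65, -56), -35574), Rational(1, 2)) = Pow(Add(-121, -35574), Rational(1, 2)) = Pow(-35695, Rational(1, 2)) = Mul(11, I, Pow(295, Rational(1, 2)))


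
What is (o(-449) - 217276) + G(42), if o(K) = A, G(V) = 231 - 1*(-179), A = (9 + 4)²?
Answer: -216697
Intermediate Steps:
A = 169 (A = 13² = 169)
G(V) = 410 (G(V) = 231 + 179 = 410)
o(K) = 169
(o(-449) - 217276) + G(42) = (169 - 217276) + 410 = -217107 + 410 = -216697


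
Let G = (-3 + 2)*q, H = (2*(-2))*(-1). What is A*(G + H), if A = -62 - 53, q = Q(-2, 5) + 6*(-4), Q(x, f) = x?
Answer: -3450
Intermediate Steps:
H = 4 (H = -4*(-1) = 4)
q = -26 (q = -2 + 6*(-4) = -2 - 24 = -26)
A = -115
G = 26 (G = (-3 + 2)*(-26) = -1*(-26) = 26)
A*(G + H) = -115*(26 + 4) = -115*30 = -3450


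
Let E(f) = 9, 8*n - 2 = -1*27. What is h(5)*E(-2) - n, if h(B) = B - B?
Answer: 25/8 ≈ 3.1250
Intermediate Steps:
n = -25/8 (n = 1/4 + (-1*27)/8 = 1/4 + (1/8)*(-27) = 1/4 - 27/8 = -25/8 ≈ -3.1250)
h(B) = 0
h(5)*E(-2) - n = 0*9 - 1*(-25/8) = 0 + 25/8 = 25/8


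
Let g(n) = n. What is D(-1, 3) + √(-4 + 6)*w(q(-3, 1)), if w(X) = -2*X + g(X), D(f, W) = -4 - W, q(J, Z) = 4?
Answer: -7 - 4*√2 ≈ -12.657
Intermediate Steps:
w(X) = -X (w(X) = -2*X + X = -X)
D(-1, 3) + √(-4 + 6)*w(q(-3, 1)) = (-4 - 1*3) + √(-4 + 6)*(-1*4) = (-4 - 3) + √2*(-4) = -7 - 4*√2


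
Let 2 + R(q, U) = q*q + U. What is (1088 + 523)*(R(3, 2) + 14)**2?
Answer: 852219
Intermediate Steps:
R(q, U) = -2 + U + q**2 (R(q, U) = -2 + (q*q + U) = -2 + (q**2 + U) = -2 + (U + q**2) = -2 + U + q**2)
(1088 + 523)*(R(3, 2) + 14)**2 = (1088 + 523)*((-2 + 2 + 3**2) + 14)**2 = 1611*((-2 + 2 + 9) + 14)**2 = 1611*(9 + 14)**2 = 1611*23**2 = 1611*529 = 852219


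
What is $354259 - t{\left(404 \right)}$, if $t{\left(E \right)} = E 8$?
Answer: $351027$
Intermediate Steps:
$t{\left(E \right)} = 8 E$
$354259 - t{\left(404 \right)} = 354259 - 8 \cdot 404 = 354259 - 3232 = 351027$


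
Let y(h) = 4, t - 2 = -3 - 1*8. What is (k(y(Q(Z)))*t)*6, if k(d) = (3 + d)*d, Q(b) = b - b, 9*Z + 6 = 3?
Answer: -1512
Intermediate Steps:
Z = -⅓ (Z = -⅔ + (⅑)*3 = -⅔ + ⅓ = -⅓ ≈ -0.33333)
Q(b) = 0
t = -9 (t = 2 + (-3 - 1*8) = 2 + (-3 - 8) = 2 - 11 = -9)
k(d) = d*(3 + d)
(k(y(Q(Z)))*t)*6 = ((4*(3 + 4))*(-9))*6 = ((4*7)*(-9))*6 = (28*(-9))*6 = -252*6 = -1512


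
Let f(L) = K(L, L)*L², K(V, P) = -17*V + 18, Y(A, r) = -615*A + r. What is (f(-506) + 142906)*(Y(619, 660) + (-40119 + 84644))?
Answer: -740506617323000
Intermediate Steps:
Y(A, r) = r - 615*A
K(V, P) = 18 - 17*V
f(L) = L²*(18 - 17*L) (f(L) = (18 - 17*L)*L² = L²*(18 - 17*L))
(f(-506) + 142906)*(Y(619, 660) + (-40119 + 84644)) = ((-506)²*(18 - 17*(-506)) + 142906)*((660 - 615*619) + (-40119 + 84644)) = (256036*(18 + 8602) + 142906)*((660 - 380685) + 44525) = (256036*8620 + 142906)*(-380025 + 44525) = (2207030320 + 142906)*(-335500) = 2207173226*(-335500) = -740506617323000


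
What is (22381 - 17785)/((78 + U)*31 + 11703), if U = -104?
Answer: 4596/10897 ≈ 0.42177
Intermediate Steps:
(22381 - 17785)/((78 + U)*31 + 11703) = (22381 - 17785)/((78 - 104)*31 + 11703) = 4596/(-26*31 + 11703) = 4596/(-806 + 11703) = 4596/10897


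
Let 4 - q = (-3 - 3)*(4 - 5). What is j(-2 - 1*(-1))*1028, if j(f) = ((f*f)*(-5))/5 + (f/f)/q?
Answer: -1542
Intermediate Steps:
q = -2 (q = 4 - (-3 - 3)*(4 - 5) = 4 - (-6)*(-1) = 4 - 1*6 = 4 - 6 = -2)
j(f) = -1/2 - f**2 (j(f) = ((f*f)*(-5))/5 + (f/f)/(-2) = (f**2*(-5))*(1/5) + 1*(-1/2) = -5*f**2*(1/5) - 1/2 = -f**2 - 1/2 = -1/2 - f**2)
j(-2 - 1*(-1))*1028 = (-1/2 - (-2 - 1*(-1))**2)*1028 = (-1/2 - (-2 + 1)**2)*1028 = (-1/2 - 1*(-1)**2)*1028 = (-1/2 - 1*1)*1028 = (-1/2 - 1)*1028 = -3/2*1028 = -1542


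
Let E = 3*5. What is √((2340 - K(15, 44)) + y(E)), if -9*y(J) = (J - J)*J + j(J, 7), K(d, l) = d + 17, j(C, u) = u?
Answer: √20765/3 ≈ 48.034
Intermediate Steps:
K(d, l) = 17 + d
E = 15
y(J) = -7/9 (y(J) = -((J - J)*J + 7)/9 = -(0*J + 7)/9 = -(0 + 7)/9 = -⅑*7 = -7/9)
√((2340 - K(15, 44)) + y(E)) = √((2340 - (17 + 15)) - 7/9) = √((2340 - 1*32) - 7/9) = √((2340 - 32) - 7/9) = √(2308 - 7/9) = √(20765/9) = √20765/3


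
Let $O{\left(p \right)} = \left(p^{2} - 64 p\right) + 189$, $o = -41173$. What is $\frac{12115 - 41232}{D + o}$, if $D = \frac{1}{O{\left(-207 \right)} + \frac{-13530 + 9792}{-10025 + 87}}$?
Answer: $\frac{8143646466351}{11515552969550} \approx 0.70719$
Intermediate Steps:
$O{\left(p \right)} = 189 + p^{2} - 64 p$
$D = \frac{4969}{279687003}$ ($D = \frac{1}{\left(189 + \left(-207\right)^{2} - -13248\right) + \frac{-13530 + 9792}{-10025 + 87}} = \frac{1}{\left(189 + 42849 + 13248\right) - \frac{3738}{-9938}} = \frac{1}{56286 - - \frac{1869}{4969}} = \frac{1}{56286 + \frac{1869}{4969}} = \frac{1}{\frac{279687003}{4969}} = \frac{4969}{279687003} \approx 1.7766 \cdot 10^{-5}$)
$\frac{12115 - 41232}{D + o} = \frac{12115 - 41232}{\frac{4969}{279687003} - 41173} = - \frac{29117}{- \frac{11515552969550}{279687003}} = \left(-29117\right) \left(- \frac{279687003}{11515552969550}\right) = \frac{8143646466351}{11515552969550}$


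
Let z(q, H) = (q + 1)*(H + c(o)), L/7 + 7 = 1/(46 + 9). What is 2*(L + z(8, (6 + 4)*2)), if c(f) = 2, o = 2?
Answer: 16404/55 ≈ 298.25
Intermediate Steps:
L = -2688/55 (L = -49 + 7/(46 + 9) = -49 + 7/55 = -2688/55 ≈ -48.873)
z(q, H) = (1 + q)*(2 + H) (z(q, H) = (q + 1)*(H + 2) = (1 + q)*(2 + H))
2*(L + z(8, (6 + 4)*2)) = 2*(-2688/55 + (2 + (6 + 4)*2 + 2*8 + ((6 + 4)*2)*8)) = 2*(-2688/55 + (2 + 10*2 + 16 + (10*2)*8)) = 2*(-2688/55 + (2 + 20 + 16 + 20*8)) = 2*(-2688/55 + (2 + 20 + 16 + 160)) = 2*(-2688/55 + 198) = 2*(8202/55) = 16404/55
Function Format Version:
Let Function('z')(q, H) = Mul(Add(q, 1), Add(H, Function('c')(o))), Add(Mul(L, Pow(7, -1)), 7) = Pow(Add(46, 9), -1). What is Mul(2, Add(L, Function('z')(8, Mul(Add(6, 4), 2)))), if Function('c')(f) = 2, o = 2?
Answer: Rational(16404, 55) ≈ 298.25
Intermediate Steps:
L = Rational(-2688, 55) (L = Add(-49, Mul(7, Pow(Add(46, 9), -1))) = Add(-49, Mul(7, Pow(55, -1))) = Add(-49, Mul(7, Rational(1, 55))) = Add(-49, Rational(7, 55)) = Rational(-2688, 55) ≈ -48.873)
Function('z')(q, H) = Mul(Add(1, q), Add(2, H)) (Function('z')(q, H) = Mul(Add(q, 1), Add(H, 2)) = Mul(Add(1, q), Add(2, H)))
Mul(2, Add(L, Function('z')(8, Mul(Add(6, 4), 2)))) = Mul(2, Add(Rational(-2688, 55), Add(2, Mul(Add(6, 4), 2), Mul(2, 8), Mul(Mul(Add(6, 4), 2), 8)))) = Mul(2, Add(Rational(-2688, 55), Add(2, Mul(10, 2), 16, Mul(Mul(10, 2), 8)))) = Mul(2, Add(Rational(-2688, 55), Add(2, 20, 16, Mul(20, 8)))) = Mul(2, Add(Rational(-2688, 55), Add(2, 20, 16, 160))) = Mul(2, Add(Rational(-2688, 55), 198)) = Mul(2, Rational(8202, 55)) = Rational(16404, 55)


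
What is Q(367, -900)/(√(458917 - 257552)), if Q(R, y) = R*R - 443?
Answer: 134246*√201365/201365 ≈ 299.16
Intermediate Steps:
Q(R, y) = -443 + R² (Q(R, y) = R² - 443 = -443 + R²)
Q(367, -900)/(√(458917 - 257552)) = (-443 + 367²)/(√(458917 - 257552)) = (-443 + 134689)/(√201365) = 134246*(√201365/201365) = 134246*√201365/201365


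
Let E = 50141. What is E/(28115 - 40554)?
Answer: -7163/1777 ≈ -4.0310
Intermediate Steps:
E/(28115 - 40554) = 50141/(28115 - 40554) = 50141/(-12439) = 50141*(-1/12439) = -7163/1777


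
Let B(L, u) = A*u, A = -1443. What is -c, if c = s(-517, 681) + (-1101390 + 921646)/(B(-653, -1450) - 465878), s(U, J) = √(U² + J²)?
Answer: 22468/203309 - 5*√29242 ≈ -854.90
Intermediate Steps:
B(L, u) = -1443*u
s(U, J) = √(J² + U²)
c = -22468/203309 + 5*√29242 (c = √(681² + (-517)²) + (-1101390 + 921646)/(-1443*(-1450) - 465878) = √(463761 + 267289) - 179744/(2092350 - 465878) = √731050 - 179744/1626472 = 5*√29242 - 179744*1/1626472 = 5*√29242 - 22468/203309 = -22468/203309 + 5*√29242 ≈ 854.90)
-c = -(-22468/203309 + 5*√29242) = 22468/203309 - 5*√29242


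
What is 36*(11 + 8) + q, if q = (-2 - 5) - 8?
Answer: 669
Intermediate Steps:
q = -15 (q = -7 - 8 = -15)
36*(11 + 8) + q = 36*(11 + 8) - 15 = 36*19 - 15 = 684 - 15 = 669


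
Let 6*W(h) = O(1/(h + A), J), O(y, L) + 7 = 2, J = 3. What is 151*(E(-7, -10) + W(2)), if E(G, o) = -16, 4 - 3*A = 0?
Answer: -15251/6 ≈ -2541.8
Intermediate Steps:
A = 4/3 (A = 4/3 - ⅓*0 = 4/3 + 0 = 4/3 ≈ 1.3333)
O(y, L) = -5 (O(y, L) = -7 + 2 = -5)
W(h) = -⅚ (W(h) = (⅙)*(-5) = -⅚)
151*(E(-7, -10) + W(2)) = 151*(-16 - ⅚) = 151*(-101/6) = -15251/6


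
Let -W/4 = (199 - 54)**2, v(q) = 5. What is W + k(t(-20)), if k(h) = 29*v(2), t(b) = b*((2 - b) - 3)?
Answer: -83955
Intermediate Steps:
t(b) = b*(-1 - b)
k(h) = 145 (k(h) = 29*5 = 145)
W = -84100 (W = -4*(199 - 54)**2 = -4*145**2 = -4*21025 = -84100)
W + k(t(-20)) = -84100 + 145 = -83955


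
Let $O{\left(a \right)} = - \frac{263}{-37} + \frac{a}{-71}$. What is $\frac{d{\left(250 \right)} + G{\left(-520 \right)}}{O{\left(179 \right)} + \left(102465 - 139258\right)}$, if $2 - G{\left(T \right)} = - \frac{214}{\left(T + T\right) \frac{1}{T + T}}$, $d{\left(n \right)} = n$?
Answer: $- \frac{1224182}{96643161} \approx -0.012667$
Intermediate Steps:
$G{\left(T \right)} = 216$ ($G{\left(T \right)} = 2 - - \frac{214}{\left(T + T\right) \frac{1}{T + T}} = 2 - - \frac{214}{2 T \frac{1}{2 T}} = 2 - - \frac{214}{1} = 2 - \left(-214\right) 1 = 2 - -214 = 2 + 214 = 216$)
$O{\left(a \right)} = \frac{263}{37} - \frac{a}{71}$ ($O{\left(a \right)} = \left(-263\right) \left(- \frac{1}{37}\right) + a \left(- \frac{1}{71}\right) = \frac{263}{37} - \frac{a}{71}$)
$\frac{d{\left(250 \right)} + G{\left(-520 \right)}}{O{\left(179 \right)} + \left(102465 - 139258\right)} = \frac{250 + 216}{\left(\frac{263}{37} - \frac{179}{71}\right) + \left(102465 - 139258\right)} = \frac{466}{\left(\frac{263}{37} - \frac{179}{71}\right) - 36793} = \frac{466}{\frac{12050}{2627} - 36793} = \frac{466}{- \frac{96643161}{2627}} = 466 \left(- \frac{2627}{96643161}\right) = - \frac{1224182}{96643161}$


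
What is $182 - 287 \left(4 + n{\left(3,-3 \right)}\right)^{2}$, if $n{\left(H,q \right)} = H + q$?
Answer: $-4410$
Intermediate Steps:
$182 - 287 \left(4 + n{\left(3,-3 \right)}\right)^{2} = 182 - 287 \left(4 + \left(3 - 3\right)\right)^{2} = 182 - 287 \left(4 + 0\right)^{2} = 182 - 287 \cdot 4^{2} = 182 - 4592 = -4410$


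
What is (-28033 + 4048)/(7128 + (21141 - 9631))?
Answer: -23985/18638 ≈ -1.2869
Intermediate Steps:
(-28033 + 4048)/(7128 + (21141 - 9631)) = -23985/(7128 + 11510) = -23985/18638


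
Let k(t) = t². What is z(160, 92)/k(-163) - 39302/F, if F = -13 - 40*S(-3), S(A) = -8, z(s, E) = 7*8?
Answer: -1044197646/8156683 ≈ -128.02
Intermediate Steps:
z(s, E) = 56
F = 307 (F = -13 - 40*(-8) = -13 + 320 = 307)
z(160, 92)/k(-163) - 39302/F = 56/((-163)²) - 39302/307 = 56/26569 - 39302*1/307 = 56*(1/26569) - 39302/307 = 56/26569 - 39302/307 = -1044197646/8156683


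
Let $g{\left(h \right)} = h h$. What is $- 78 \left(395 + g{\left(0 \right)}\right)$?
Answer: $-30810$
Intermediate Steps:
$g{\left(h \right)} = h^{2}$
$- 78 \left(395 + g{\left(0 \right)}\right) = - 78 \left(395 + 0^{2}\right) = - 78 \left(395 + 0\right) = \left(-78\right) 395 = -30810$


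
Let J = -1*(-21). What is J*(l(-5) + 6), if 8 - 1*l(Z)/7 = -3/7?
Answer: 1365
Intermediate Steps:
l(Z) = 59 (l(Z) = 56 - (-21)/7 = 56 - 7*(-3/7) = 56 + 3 = 59)
J = 21
J*(l(-5) + 6) = 21*(59 + 6) = 21*65 = 1365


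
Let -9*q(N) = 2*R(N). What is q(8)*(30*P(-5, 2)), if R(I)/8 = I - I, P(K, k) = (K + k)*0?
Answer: 0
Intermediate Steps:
P(K, k) = 0
R(I) = 0 (R(I) = 8*(I - I) = 8*0 = 0)
q(N) = 0 (q(N) = -2*0/9 = -⅑*0 = 0)
q(8)*(30*P(-5, 2)) = 0*(30*0) = 0*0 = 0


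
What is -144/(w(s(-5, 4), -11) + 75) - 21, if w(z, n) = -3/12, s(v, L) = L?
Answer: -6855/299 ≈ -22.926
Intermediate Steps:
w(z, n) = -1/4 (w(z, n) = -3*1/12 = -1/4)
-144/(w(s(-5, 4), -11) + 75) - 21 = -144/(-1/4 + 75) - 21 = -144/(299/4) - 21 = (4/299)*(-144) - 21 = -576/299 - 21 = -6855/299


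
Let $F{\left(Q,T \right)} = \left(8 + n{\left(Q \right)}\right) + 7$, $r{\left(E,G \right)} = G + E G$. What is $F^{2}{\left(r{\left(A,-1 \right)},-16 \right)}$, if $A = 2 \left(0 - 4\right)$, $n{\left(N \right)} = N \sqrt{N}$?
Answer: $568 + 210 \sqrt{7} \approx 1123.6$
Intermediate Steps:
$n{\left(N \right)} = N^{\frac{3}{2}}$
$A = -8$ ($A = 2 \left(-4\right) = -8$)
$F{\left(Q,T \right)} = 15 + Q^{\frac{3}{2}}$ ($F{\left(Q,T \right)} = \left(8 + Q^{\frac{3}{2}}\right) + 7 = 15 + Q^{\frac{3}{2}}$)
$F^{2}{\left(r{\left(A,-1 \right)},-16 \right)} = \left(15 + \left(- (1 - 8)\right)^{\frac{3}{2}}\right)^{2} = \left(15 + \left(\left(-1\right) \left(-7\right)\right)^{\frac{3}{2}}\right)^{2} = \left(15 + 7^{\frac{3}{2}}\right)^{2} = \left(15 + 7 \sqrt{7}\right)^{2}$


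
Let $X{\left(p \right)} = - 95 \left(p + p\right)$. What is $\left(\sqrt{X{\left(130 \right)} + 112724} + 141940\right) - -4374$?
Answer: $146314 + 2 \sqrt{22006} \approx 1.4661 \cdot 10^{5}$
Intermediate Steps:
$X{\left(p \right)} = - 190 p$ ($X{\left(p \right)} = - 95 \cdot 2 p = - 190 p$)
$\left(\sqrt{X{\left(130 \right)} + 112724} + 141940\right) - -4374 = \left(\sqrt{\left(-190\right) 130 + 112724} + 141940\right) - -4374 = \left(\sqrt{-24700 + 112724} + 141940\right) + 4374 = \left(\sqrt{88024} + 141940\right) + 4374 = \left(2 \sqrt{22006} + 141940\right) + 4374 = \left(141940 + 2 \sqrt{22006}\right) + 4374 = 146314 + 2 \sqrt{22006}$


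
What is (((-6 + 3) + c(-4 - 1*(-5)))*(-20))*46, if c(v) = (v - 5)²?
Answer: -11960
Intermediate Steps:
c(v) = (-5 + v)²
(((-6 + 3) + c(-4 - 1*(-5)))*(-20))*46 = (((-6 + 3) + (-5 + (-4 - 1*(-5)))²)*(-20))*46 = ((-3 + (-5 + (-4 + 5))²)*(-20))*46 = ((-3 + (-5 + 1)²)*(-20))*46 = ((-3 + (-4)²)*(-20))*46 = ((-3 + 16)*(-20))*46 = (13*(-20))*46 = -260*46 = -11960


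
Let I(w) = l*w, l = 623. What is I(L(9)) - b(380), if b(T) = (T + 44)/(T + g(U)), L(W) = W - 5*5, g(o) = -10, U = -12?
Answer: -1844292/185 ≈ -9969.1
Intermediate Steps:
L(W) = -25 + W (L(W) = W - 25 = -25 + W)
I(w) = 623*w
b(T) = (44 + T)/(-10 + T) (b(T) = (T + 44)/(T - 10) = (44 + T)/(-10 + T))
I(L(9)) - b(380) = 623*(-25 + 9) - (44 + 380)/(-10 + 380) = 623*(-16) - 424/370 = -9968 - 424/370 = -9968 - 1*212/185 = -9968 - 212/185 = -1844292/185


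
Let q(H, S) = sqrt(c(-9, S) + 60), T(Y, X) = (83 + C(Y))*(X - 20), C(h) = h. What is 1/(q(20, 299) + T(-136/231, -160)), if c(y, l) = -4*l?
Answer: -21987735/326168315936 - 5929*I*sqrt(71)/326168315936 ≈ -6.7412e-5 - 1.5317e-7*I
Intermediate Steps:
T(Y, X) = (-20 + X)*(83 + Y) (T(Y, X) = (83 + Y)*(X - 20) = (83 + Y)*(-20 + X) = (-20 + X)*(83 + Y))
q(H, S) = sqrt(60 - 4*S) (q(H, S) = sqrt(-4*S + 60) = sqrt(60 - 4*S))
1/(q(20, 299) + T(-136/231, -160)) = 1/(2*sqrt(15 - 1*299) + (-1660 - (-2720)/231 + 83*(-160) - (-21760)/231)) = 1/(2*sqrt(15 - 299) + (-1660 - (-2720)/231 - 13280 - (-21760)/231)) = 1/(2*sqrt(-284) + (-1660 - 20*(-136/231) - 13280 - 160*(-136/231))) = 1/(2*(2*I*sqrt(71)) + (-1660 + 2720/231 - 13280 + 21760/231)) = 1/(4*I*sqrt(71) - 1142220/77) = 1/(-1142220/77 + 4*I*sqrt(71))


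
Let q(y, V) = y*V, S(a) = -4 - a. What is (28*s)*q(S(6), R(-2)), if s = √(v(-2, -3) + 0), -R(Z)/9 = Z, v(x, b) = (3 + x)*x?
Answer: -5040*I*√2 ≈ -7127.6*I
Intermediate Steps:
v(x, b) = x*(3 + x)
R(Z) = -9*Z
s = I*√2 (s = √(-2*(3 - 2) + 0) = √(-2*1 + 0) = √(-2 + 0) = √(-2) = I*√2 ≈ 1.4142*I)
q(y, V) = V*y
(28*s)*q(S(6), R(-2)) = (28*(I*√2))*((-9*(-2))*(-4 - 1*6)) = (28*I*√2)*(18*(-4 - 6)) = (28*I*√2)*(18*(-10)) = (28*I*√2)*(-180) = -5040*I*√2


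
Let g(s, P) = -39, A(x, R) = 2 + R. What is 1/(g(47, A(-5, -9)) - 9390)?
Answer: -1/9429 ≈ -0.00010606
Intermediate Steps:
1/(g(47, A(-5, -9)) - 9390) = 1/(-39 - 9390) = 1/(-9429) = -1/9429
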